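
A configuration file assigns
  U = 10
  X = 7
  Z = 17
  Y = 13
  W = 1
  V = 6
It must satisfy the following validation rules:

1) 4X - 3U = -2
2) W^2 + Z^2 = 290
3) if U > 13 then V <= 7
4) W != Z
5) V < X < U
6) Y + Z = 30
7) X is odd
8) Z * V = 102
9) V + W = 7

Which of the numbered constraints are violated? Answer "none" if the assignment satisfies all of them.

No violations.

1) 4X - 3U = 4(7) - 3(10) = -2 — satisfied.
2) W^2 + Z^2 = 1^2 + 17^2 = 1 + 289 = 290 — satisfied.
3) U = 10, not > 13; antecedent false, conditional vacuously true — satisfied.
4) W = 1, Z = 17; distinct — satisfied.
5) values 6 < 7 < 10 — satisfied.
6) Y + Z = 13 + 17 = 30 — satisfied.
7) X = 7 is odd — satisfied.
8) Z * V = 17 * 6 = 102 — satisfied.
9) V + W = 6 + 1 = 7 — satisfied.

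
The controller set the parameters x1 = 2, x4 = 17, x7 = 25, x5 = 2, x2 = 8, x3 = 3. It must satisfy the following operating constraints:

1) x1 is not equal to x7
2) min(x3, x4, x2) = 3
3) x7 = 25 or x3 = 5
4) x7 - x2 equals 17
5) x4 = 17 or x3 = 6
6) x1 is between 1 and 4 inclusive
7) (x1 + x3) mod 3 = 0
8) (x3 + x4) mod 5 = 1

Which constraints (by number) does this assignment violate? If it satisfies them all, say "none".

Violated: 7 and 8.

1) x1 = 2, x7 = 25; distinct — satisfied.
2) min(3, 17, 8) = 3 — satisfied.
3) x7 = 25 = 25 (first disjunct) — satisfied.
4) x7 - x2 = 25 - 8 = 17 — satisfied.
5) x4 = 17 = 17 (first disjunct) — satisfied.
6) x1 = 2 lies in [1, 4] — satisfied.
7) x1 + x3 = 5; 5 mod 3 = 2, not 0 — violated.
8) x3 + x4 = 20; 20 mod 5 = 0, not 1 — violated.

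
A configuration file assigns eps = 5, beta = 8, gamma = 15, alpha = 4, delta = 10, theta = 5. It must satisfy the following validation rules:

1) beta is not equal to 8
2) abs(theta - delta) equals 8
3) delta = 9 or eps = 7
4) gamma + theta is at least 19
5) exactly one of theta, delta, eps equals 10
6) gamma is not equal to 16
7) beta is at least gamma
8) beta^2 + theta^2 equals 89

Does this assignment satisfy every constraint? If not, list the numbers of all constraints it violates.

1) beta = 8, but 8 is required to differ — does not hold.
2) abs(5 - 10) = 5, not 8 — does not hold.
3) delta = 10 ≠ 9 and eps = 5 ≠ 7; both disjuncts false — does not hold.
4) gamma + theta = 15 + 5 = 20; 20 ≥ 19 — holds.
5) theta=5, delta=10, eps=5; 1 of them equals 10 — holds.
6) gamma = 15, and 15 ≠ 16 — holds.
7) beta = 8, gamma = 15; 8 < 15 (want ≥) — does not hold.
8) beta^2 + theta^2 = 8^2 + 5^2 = 64 + 25 = 89 — holds.

Violated: 1, 2, 3, and 7.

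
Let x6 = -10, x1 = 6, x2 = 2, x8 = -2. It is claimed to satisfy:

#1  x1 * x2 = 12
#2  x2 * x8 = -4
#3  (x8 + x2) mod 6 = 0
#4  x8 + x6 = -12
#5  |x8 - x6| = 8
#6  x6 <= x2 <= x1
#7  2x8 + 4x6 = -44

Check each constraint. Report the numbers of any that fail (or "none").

No violations.

#1 x1 * x2 = 6 * 2 = 12  holds
#2 x2 * x8 = 2 * (-2) = -4  holds
#3 x8 + x2 = 0; 0 mod 6 = 0  holds
#4 x8 + x6 = -2 + (-10) = -12  holds
#5 |-2 - (-10)| = 8  holds
#6 values -10 <= 2 <= 6  holds
#7 2x8 + 4x6 = 2(-2) + 4(-10) = -44  holds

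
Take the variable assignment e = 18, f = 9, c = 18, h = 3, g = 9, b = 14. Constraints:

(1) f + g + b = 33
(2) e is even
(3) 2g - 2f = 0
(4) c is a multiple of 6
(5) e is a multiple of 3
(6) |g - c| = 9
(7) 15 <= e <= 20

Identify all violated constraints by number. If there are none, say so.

(1) f + g + b = 9 + 9 + 14 = 32, not 33 — violated.
(2) e = 18 is even — satisfied.
(3) 2g - 2f = 2(9) - 2(9) = 0 — satisfied.
(4) 18 / 6 = 3, so 6 divides 18 — satisfied.
(5) 18 / 3 = 6, so 3 divides 18 — satisfied.
(6) |9 - 18| = 9 — satisfied.
(7) e = 18 lies in [15, 20] — satisfied.

Constraint 1 is violated.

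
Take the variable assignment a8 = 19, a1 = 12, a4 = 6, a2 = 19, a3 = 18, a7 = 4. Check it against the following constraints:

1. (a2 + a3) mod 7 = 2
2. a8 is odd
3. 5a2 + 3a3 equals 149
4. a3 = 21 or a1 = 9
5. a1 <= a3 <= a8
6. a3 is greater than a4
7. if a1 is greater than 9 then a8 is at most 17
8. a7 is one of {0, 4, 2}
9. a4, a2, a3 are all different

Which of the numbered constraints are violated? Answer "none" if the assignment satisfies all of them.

1. a2 + a3 = 37; 37 mod 7 = 2  ✔
2. a8 = 19 is odd  ✔
3. 5a2 + 3a3 = 5(19) + 3(18) = 149  ✔
4. a3 = 18 ≠ 21 and a1 = 12 ≠ 9; both disjuncts false  ✘
5. values 12 <= 18 <= 19  ✔
6. a3 = 18, a4 = 6; 18 > 6  ✔
7. a1 = 12 > 9, so we need a8 ≤ 17; but a8 = 19 > 17  ✘
8. a7 = 4 is in {0, 4, 2}  ✔
9. values 6, 19, 18 are pairwise distinct  ✔

No — constraints 4 and 7 are not satisfied.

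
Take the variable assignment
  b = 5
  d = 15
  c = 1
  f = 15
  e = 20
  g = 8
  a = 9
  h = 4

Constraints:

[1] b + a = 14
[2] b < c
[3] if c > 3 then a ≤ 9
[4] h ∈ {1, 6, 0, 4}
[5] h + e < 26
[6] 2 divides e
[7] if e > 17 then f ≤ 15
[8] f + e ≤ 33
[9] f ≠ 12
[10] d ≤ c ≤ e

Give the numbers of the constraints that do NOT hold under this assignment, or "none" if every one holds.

Constraints 2, 8, and 10 are violated.

[1] b + a = 5 + 9 = 14  OK
[2] b = 5, c = 1; 5 ≥ 1 (want <)  FAIL
[3] c = 1, not > 3; antecedent false, conditional vacuously true  OK
[4] h = 4 is in {1, 6, 0, 4}  OK
[5] h + e = 4 + 20 = 24; 24 < 26  OK
[6] 20 / 2 = 10, so 2 divides 20  OK
[7] e = 20 > 17, so we need f ≤ 15; f = 15 ≤ 15  OK
[8] f + e = 15 + 20 = 35; 35 > 33, bound 33 not met  FAIL
[9] f = 15, and 15 ≠ 12  OK
[10] values 15, 1, 20; d = 15 is not ≤ c = 1  FAIL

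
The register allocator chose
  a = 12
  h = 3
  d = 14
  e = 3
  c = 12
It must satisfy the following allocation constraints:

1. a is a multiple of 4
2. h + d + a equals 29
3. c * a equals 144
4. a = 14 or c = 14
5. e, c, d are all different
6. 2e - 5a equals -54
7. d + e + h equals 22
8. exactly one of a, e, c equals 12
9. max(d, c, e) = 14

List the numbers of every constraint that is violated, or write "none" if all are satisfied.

No — constraints 4, 7, 8 are not satisfied.

1. 12 / 4 = 3, so 4 divides 12 — OK.
2. h + d + a = 3 + 14 + 12 = 29 — OK.
3. c * a = 12 * 12 = 144 — OK.
4. a = 12 ≠ 14 and c = 12 ≠ 14; both disjuncts false — violated.
5. values 3, 12, 14 are pairwise distinct — OK.
6. 2e - 5a = 2(3) - 5(12) = -54 — OK.
7. d + e + h = 14 + 3 + 3 = 20, not 22 — violated.
8. a=12, e=3, c=12; 2 of them equal 12, not exactly one — violated.
9. max(14, 12, 3) = 14 — OK.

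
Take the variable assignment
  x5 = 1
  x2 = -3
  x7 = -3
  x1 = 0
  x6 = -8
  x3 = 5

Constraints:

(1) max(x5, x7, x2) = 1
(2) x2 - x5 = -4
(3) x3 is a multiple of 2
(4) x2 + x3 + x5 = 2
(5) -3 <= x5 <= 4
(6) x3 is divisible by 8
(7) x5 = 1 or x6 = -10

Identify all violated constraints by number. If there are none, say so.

No — constraints 3, 4, 6 are not satisfied.

(1) max(1, -3, -3) = 1  holds
(2) x2 - x5 = -3 - 1 = -4  holds
(3) 5 = 2*2 + 1, so 2 does not divide 5  fails
(4) x2 + x3 + x5 = -3 + 5 + 1 = 3, not 2  fails
(5) x5 = 1 lies in [-3, 4]  holds
(6) 5 = 8*0 + 5, so 8 does not divide 5  fails
(7) x5 = 1 = 1 (first disjunct)  holds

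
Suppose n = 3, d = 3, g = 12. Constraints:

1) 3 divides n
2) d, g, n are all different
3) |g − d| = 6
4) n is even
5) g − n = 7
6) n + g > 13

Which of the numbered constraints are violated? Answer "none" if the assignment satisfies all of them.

No — constraints 2, 3, 4, and 5 are not satisfied.

1) 3 / 3 = 1, so 3 divides 3 — holds.
2) d = n = 3, not all different — does not hold.
3) |12 − 3| = 9, not 6 — does not hold.
4) n = 3 is odd — does not hold.
5) g − n = 12 − 3 = 9, not 7 — does not hold.
6) n + g = 3 + 12 = 15; 15 > 13 — holds.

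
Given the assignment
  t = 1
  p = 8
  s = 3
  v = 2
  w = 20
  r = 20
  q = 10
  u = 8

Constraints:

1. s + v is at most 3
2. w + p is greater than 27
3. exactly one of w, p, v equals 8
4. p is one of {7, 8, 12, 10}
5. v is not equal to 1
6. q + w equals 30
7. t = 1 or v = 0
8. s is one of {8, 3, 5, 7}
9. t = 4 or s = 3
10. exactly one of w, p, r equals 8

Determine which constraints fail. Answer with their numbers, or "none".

No — constraint 1 is not satisfied.

1. s + v = 3 + 2 = 5; 5 > 3, bound 3 not met — violated.
2. w + p = 20 + 8 = 28; 28 > 27 — satisfied.
3. w=20, p=8, v=2; 1 of them equals 8 — satisfied.
4. p = 8 is in {7, 8, 12, 10} — satisfied.
5. v = 2, and 2 ≠ 1 — satisfied.
6. q + w = 10 + 20 = 30 — satisfied.
7. t = 1 = 1 (first disjunct) — satisfied.
8. s = 3 is in {8, 3, 5, 7} — satisfied.
9. t = 1 ≠ 4, but s = 3 = 3 (second disjunct) — satisfied.
10. w=20, p=8, r=20; 1 of them equals 8 — satisfied.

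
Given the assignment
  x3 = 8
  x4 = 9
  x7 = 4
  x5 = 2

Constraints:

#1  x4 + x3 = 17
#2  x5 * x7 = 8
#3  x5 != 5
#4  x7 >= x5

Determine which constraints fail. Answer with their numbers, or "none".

#1 x4 + x3 = 9 + 8 = 17 — holds.
#2 x5 * x7 = 2 * 4 = 8 — holds.
#3 x5 = 2, and 2 ≠ 5 — holds.
#4 x7 = 4, x5 = 2; 4 ≥ 2 — holds.

Yes — all constraints hold.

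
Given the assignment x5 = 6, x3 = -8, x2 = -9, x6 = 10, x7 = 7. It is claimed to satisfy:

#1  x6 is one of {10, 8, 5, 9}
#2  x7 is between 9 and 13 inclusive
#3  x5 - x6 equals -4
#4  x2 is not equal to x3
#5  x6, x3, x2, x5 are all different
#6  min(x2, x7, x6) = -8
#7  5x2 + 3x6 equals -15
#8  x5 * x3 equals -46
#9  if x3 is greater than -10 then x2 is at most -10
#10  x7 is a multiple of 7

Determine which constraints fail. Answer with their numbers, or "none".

#1 x6 = 10 is in {10, 8, 5, 9}  ✓
#2 x7 = 7 is outside [9, 13]  ✗
#3 x5 - x6 = 6 - 10 = -4  ✓
#4 x2 = -9, x3 = -8; distinct  ✓
#5 values 10, -8, -9, 6 are pairwise distinct  ✓
#6 min(-9, 7, 10) = -9, not -8  ✗
#7 5x2 + 3x6 = 5(-9) + 3(10) = -15  ✓
#8 x5 * x3 = 6 * (-8) = -48, not -46  ✗
#9 x3 = -8 > -10, so we need x2 ≤ -10; but x2 = -9 > -10  ✗
#10 7 / 7 = 1, so 7 divides 7  ✓

No — constraints 2, 6, 8, 9 are not satisfied.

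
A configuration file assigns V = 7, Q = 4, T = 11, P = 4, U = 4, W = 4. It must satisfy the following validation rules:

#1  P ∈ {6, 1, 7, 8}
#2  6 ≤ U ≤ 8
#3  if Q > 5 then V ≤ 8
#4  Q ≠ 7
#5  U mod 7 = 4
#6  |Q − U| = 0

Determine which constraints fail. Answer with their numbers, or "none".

#1 P = 4 is not in {6, 1, 7, 8}  ✘
#2 U = 4 is outside [6, 8]  ✘
#3 Q = 4, not > 5; antecedent false, conditional vacuously true  ✔
#4 Q = 4, and 4 ≠ 7  ✔
#5 4 mod 7 = 4  ✔
#6 |4 − 4| = 0  ✔

Constraints 1, 2 do not hold.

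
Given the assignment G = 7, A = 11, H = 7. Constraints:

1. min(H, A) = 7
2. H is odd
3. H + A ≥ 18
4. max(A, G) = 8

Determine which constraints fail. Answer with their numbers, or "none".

1. min(7, 11) = 7  true
2. H = 7 is odd  true
3. H + A = 7 + 11 = 18; 18 ≥ 18  true
4. max(11, 7) = 11, not 8  false

Constraint 4 does not hold.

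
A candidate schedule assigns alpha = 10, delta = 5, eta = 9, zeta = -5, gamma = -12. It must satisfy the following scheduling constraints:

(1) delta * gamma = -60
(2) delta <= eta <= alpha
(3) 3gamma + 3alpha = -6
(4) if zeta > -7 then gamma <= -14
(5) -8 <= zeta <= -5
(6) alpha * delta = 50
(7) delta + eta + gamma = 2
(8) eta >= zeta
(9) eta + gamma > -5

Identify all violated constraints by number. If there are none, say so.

Constraint 4 is violated.

(1) delta * gamma = 5 * (-12) = -60 — OK.
(2) values 5 <= 9 <= 10 — OK.
(3) 3gamma + 3alpha = 3(-12) + 3(10) = -6 — OK.
(4) zeta = -5 > -7, so we need gamma ≤ -14; but gamma = -12 > -14 — violated.
(5) zeta = -5 lies in [-8, -5] — OK.
(6) alpha * delta = 10 * 5 = 50 — OK.
(7) delta + eta + gamma = 5 + 9 + (-12) = 2 — OK.
(8) eta = 9, zeta = -5; 9 ≥ -5 — OK.
(9) eta + gamma = 9 + (-12) = -3; -3 > -5 — OK.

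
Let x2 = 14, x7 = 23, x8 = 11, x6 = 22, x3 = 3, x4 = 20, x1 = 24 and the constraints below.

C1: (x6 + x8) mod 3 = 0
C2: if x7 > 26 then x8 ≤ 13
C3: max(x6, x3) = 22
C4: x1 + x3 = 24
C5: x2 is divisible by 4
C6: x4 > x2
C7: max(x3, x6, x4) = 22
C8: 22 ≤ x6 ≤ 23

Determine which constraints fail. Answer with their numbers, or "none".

C1: x6 + x8 = 33; 33 mod 3 = 0 — holds.
C2: x7 = 23, not > 26; antecedent false, conditional vacuously true — holds.
C3: max(22, 3) = 22 — holds.
C4: x1 + x3 = 24 + 3 = 27, not 24 — fails.
C5: 14 = 4×3 + 2, so 4 does not divide 14 — fails.
C6: x4 = 20, x2 = 14; 20 > 14 — holds.
C7: max(3, 22, 20) = 22 — holds.
C8: x6 = 22 lies in [22, 23] — holds.

Constraints 4, 5 are violated.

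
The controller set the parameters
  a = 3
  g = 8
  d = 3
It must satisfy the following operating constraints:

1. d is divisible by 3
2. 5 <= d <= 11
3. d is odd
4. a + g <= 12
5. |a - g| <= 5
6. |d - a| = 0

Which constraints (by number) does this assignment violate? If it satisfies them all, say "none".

No — constraint 2 is not satisfied.

1. 3 / 3 = 1, so 3 divides 3  ✓
2. d = 3 is outside [5, 11]  ✗
3. d = 3 is odd  ✓
4. a + g = 3 + 8 = 11; 11 ≤ 12  ✓
5. |3 - 8| = 5; 5 ≤ 5  ✓
6. |3 - 3| = 0  ✓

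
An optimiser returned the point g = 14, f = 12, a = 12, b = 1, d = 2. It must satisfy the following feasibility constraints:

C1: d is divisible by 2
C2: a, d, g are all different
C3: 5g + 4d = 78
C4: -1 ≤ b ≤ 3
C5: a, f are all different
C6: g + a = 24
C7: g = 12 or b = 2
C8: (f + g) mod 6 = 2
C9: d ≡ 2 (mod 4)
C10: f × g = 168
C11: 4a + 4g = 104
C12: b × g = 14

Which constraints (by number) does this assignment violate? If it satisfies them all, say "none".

C1: 2 / 2 = 1, so 2 divides 2  holds
C2: values 12, 2, 14 are pairwise distinct  holds
C3: 5g + 4d = 5(14) + 4(2) = 78  holds
C4: b = 1 lies in [-1, 3]  holds
C5: a = f = 12, not all different  fails
C6: g + a = 14 + 12 = 26, not 24  fails
C7: g = 14 ≠ 12 and b = 1 ≠ 2; both disjuncts false  fails
C8: f + g = 26; 26 mod 6 = 2  holds
C9: 2 mod 4 = 2  holds
C10: f × g = 12 × 14 = 168  holds
C11: 4a + 4g = 4(12) + 4(14) = 104  holds
C12: b × g = 1 × 14 = 14  holds

The assignment fails constraints 5, 6, and 7.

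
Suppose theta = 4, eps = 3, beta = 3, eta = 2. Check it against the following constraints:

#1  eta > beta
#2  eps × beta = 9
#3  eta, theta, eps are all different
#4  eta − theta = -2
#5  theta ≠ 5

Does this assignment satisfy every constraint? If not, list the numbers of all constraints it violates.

Constraint 1 does not hold.

#1 eta = 2, beta = 3; 2 ≤ 3 (want >) — does not hold.
#2 eps × beta = 3 × 3 = 9 — holds.
#3 values 2, 4, 3 are pairwise distinct — holds.
#4 eta − theta = 2 − 4 = -2 — holds.
#5 theta = 4, and 4 ≠ 5 — holds.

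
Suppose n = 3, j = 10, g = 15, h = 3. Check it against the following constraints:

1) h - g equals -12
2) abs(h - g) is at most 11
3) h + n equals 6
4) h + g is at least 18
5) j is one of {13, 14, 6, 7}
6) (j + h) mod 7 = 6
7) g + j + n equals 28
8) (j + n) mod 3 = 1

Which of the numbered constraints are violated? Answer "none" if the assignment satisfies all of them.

No — constraints 2 and 5 are not satisfied.

1) h - g = 3 - 15 = -12 — holds.
2) abs(3 - 15) = 12; 12 > 11, exceeds bound 11 — fails.
3) h + n = 3 + 3 = 6 — holds.
4) h + g = 3 + 15 = 18; 18 ≥ 18 — holds.
5) j = 10 is not in {13, 14, 6, 7} — fails.
6) j + h = 13; 13 mod 7 = 6 — holds.
7) g + j + n = 15 + 10 + 3 = 28 — holds.
8) j + n = 13; 13 mod 3 = 1 — holds.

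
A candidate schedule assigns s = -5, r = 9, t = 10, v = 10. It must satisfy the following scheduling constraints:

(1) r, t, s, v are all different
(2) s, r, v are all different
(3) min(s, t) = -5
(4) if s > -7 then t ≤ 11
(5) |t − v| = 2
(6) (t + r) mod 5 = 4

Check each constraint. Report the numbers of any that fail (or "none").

(1) t = v = 10, not all different  ✗
(2) values -5, 9, 10 are pairwise distinct  ✓
(3) min(-5, 10) = -5  ✓
(4) s = -5 > -7, so we need t ≤ 11; t = 10 ≤ 11  ✓
(5) |10 − 10| = 0, not 2  ✗
(6) t + r = 19; 19 mod 5 = 4  ✓

Constraints 1, 5 do not hold.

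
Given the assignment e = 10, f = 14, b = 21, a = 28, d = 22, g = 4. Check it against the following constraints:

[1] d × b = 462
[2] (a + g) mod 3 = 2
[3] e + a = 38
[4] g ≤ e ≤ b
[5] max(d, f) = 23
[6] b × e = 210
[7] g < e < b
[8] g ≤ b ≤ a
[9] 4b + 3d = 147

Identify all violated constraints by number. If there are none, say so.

[1] d × b = 22 × 21 = 462  ✓
[2] a + g = 32; 32 mod 3 = 2  ✓
[3] e + a = 10 + 28 = 38  ✓
[4] values 4 ≤ 10 ≤ 21  ✓
[5] max(22, 14) = 22, not 23  ✗
[6] b × e = 21 × 10 = 210  ✓
[7] values 4 < 10 < 21  ✓
[8] values 4 ≤ 21 ≤ 28  ✓
[9] 4b + 3d = 4(21) + 3(22) = 150, not 147  ✗

Violated: 5, 9.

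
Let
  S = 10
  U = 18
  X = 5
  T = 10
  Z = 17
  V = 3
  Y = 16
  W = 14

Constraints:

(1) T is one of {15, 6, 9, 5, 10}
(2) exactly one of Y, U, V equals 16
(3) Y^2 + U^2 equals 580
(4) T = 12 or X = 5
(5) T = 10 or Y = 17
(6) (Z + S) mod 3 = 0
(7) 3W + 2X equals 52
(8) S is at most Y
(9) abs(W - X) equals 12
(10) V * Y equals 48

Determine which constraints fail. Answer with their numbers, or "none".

(1) T = 10 is in {15, 6, 9, 5, 10} — satisfied.
(2) Y=16, U=18, V=3; 1 of them equals 16 — satisfied.
(3) Y^2 + U^2 = 16^2 + 18^2 = 256 + 324 = 580 — satisfied.
(4) T = 10 ≠ 12, but X = 5 = 5 (second disjunct) — satisfied.
(5) T = 10 = 10 (first disjunct) — satisfied.
(6) Z + S = 27; 27 mod 3 = 0 — satisfied.
(7) 3W + 2X = 3(14) + 2(5) = 52 — satisfied.
(8) S = 10, Y = 16; 10 ≤ 16 — satisfied.
(9) abs(14 - 5) = 9, not 12 — violated.
(10) V * Y = 3 * 16 = 48 — satisfied.

Violated: 9.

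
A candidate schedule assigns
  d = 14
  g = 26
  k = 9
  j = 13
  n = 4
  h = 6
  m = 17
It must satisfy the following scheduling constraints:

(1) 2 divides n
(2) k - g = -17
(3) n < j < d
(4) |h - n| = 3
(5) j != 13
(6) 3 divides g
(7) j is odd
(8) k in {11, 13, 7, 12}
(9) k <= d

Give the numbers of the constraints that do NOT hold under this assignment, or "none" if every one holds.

The assignment fails constraints 4, 5, 6, and 8.

(1) 4 / 2 = 2, so 2 divides 4 — holds.
(2) k - g = 9 - 26 = -17 — holds.
(3) values 4 < 13 < 14 — holds.
(4) |6 - 4| = 2, not 3 — does not hold.
(5) j = 13, but 13 is required to differ — does not hold.
(6) 26 = 3*8 + 2, so 3 does not divide 26 — does not hold.
(7) j = 13 is odd — holds.
(8) k = 9 is not in {11, 13, 7, 12} — does not hold.
(9) k = 9, d = 14; 9 ≤ 14 — holds.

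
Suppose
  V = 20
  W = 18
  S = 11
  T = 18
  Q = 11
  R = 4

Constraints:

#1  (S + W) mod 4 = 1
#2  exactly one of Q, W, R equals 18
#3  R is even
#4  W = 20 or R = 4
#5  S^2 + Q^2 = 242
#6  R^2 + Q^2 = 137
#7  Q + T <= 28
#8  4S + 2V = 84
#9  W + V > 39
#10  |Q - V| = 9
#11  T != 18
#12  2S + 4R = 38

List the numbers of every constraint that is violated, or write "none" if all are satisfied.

Constraints 7, 9, and 11 are violated.

#1 S + W = 29; 29 mod 4 = 1 — satisfied.
#2 Q=11, W=18, R=4; 1 of them equals 18 — satisfied.
#3 R = 4 is even — satisfied.
#4 W = 18 ≠ 20, but R = 4 = 4 (second disjunct) — satisfied.
#5 S^2 + Q^2 = 11^2 + 11^2 = 121 + 121 = 242 — satisfied.
#6 R^2 + Q^2 = 4^2 + 11^2 = 16 + 121 = 137 — satisfied.
#7 Q + T = 11 + 18 = 29; 29 > 28, bound 28 not met — violated.
#8 4S + 2V = 4(11) + 2(20) = 84 — satisfied.
#9 W + V = 18 + 20 = 38; 38 ≤ 39, bound 39 not met — violated.
#10 |11 - 20| = 9 — satisfied.
#11 T = 18, but 18 is required to differ — violated.
#12 2S + 4R = 2(11) + 4(4) = 38 — satisfied.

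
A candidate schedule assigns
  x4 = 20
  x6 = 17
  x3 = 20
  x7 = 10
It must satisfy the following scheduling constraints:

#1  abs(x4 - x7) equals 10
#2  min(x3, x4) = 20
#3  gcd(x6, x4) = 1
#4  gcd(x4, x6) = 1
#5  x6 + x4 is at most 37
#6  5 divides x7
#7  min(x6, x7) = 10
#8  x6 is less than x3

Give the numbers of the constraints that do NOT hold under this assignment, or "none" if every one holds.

#1 abs(20 - 10) = 10  yes
#2 min(20, 20) = 20  yes
#3 gcd(17, 20) = 1  yes
#4 gcd(20, 17) = 1  yes
#5 x6 + x4 = 17 + 20 = 37; 37 ≤ 37  yes
#6 10 / 5 = 2, so 5 divides 10  yes
#7 min(17, 10) = 10  yes
#8 x6 = 17, x3 = 20; 17 < 20  yes

None — every constraint holds.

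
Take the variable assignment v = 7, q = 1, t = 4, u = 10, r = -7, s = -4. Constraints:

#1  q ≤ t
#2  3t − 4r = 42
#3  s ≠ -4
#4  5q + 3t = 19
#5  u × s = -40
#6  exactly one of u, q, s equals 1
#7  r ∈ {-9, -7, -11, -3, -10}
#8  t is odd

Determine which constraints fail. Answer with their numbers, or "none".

#1 q = 1, t = 4; 1 ≤ 4  ✓
#2 3t − 4r = 3(4) − 4(-7) = 40, not 42  ✗
#3 s = -4, but -4 is required to differ  ✗
#4 5q + 3t = 5(1) + 3(4) = 17, not 19  ✗
#5 u × s = 10 × (-4) = -40  ✓
#6 u=10, q=1, s=-4; 1 of them equals 1  ✓
#7 r = -7 is in {-9, -7, -11, -3, -10}  ✓
#8 t = 4 is even  ✗

No — constraints 2, 3, 4, and 8 are not satisfied.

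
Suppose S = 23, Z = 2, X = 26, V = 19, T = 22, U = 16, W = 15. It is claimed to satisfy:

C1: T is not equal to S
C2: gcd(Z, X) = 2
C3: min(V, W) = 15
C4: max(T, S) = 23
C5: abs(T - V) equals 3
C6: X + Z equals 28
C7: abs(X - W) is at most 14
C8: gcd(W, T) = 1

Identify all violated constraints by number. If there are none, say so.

C1: T = 22, S = 23; distinct — satisfied.
C2: gcd(2, 26) = 2 — satisfied.
C3: min(19, 15) = 15 — satisfied.
C4: max(22, 23) = 23 — satisfied.
C5: abs(22 - 19) = 3 — satisfied.
C6: X + Z = 26 + 2 = 28 — satisfied.
C7: abs(26 - 15) = 11; 11 ≤ 14 — satisfied.
C8: gcd(15, 22) = 1 — satisfied.

Yes — all constraints hold.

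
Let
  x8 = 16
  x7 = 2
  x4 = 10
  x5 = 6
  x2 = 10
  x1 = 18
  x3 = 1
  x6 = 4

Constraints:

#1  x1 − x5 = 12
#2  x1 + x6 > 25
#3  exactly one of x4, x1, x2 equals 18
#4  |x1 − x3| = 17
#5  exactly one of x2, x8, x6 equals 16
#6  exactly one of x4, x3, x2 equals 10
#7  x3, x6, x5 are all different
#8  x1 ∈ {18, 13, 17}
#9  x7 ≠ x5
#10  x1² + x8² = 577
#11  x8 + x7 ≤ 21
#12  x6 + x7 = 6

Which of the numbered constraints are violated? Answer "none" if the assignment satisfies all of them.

Violated: 2, 6, 10.

#1 x1 − x5 = 18 − 6 = 12  holds
#2 x1 + x6 = 18 + 4 = 22; 22 ≤ 25, bound 25 not met  fails
#3 x4=10, x1=18, x2=10; 1 of them equals 18  holds
#4 |18 − 1| = 17  holds
#5 x2=10, x8=16, x6=4; 1 of them equals 16  holds
#6 x4=10, x3=1, x2=10; 2 of them equal 10, not exactly one  fails
#7 values 1, 4, 6 are pairwise distinct  holds
#8 x1 = 18 is in {18, 13, 17}  holds
#9 x7 = 2, x5 = 6; distinct  holds
#10 x1² + x8² = 18² + 16² = 324 + 256 = 580, not 577  fails
#11 x8 + x7 = 16 + 2 = 18; 18 ≤ 21  holds
#12 x6 + x7 = 4 + 2 = 6  holds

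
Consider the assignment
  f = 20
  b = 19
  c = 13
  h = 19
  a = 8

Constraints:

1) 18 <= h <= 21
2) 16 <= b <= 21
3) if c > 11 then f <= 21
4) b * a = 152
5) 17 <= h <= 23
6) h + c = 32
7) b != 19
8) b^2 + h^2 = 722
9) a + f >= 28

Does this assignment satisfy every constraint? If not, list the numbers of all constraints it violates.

The assignment fails constraint 7.

1) h = 19 lies in [18, 21]  ✔
2) b = 19 lies in [16, 21]  ✔
3) c = 13 > 11, so we need f ≤ 21; f = 20 ≤ 21  ✔
4) b * a = 19 * 8 = 152  ✔
5) h = 19 lies in [17, 23]  ✔
6) h + c = 19 + 13 = 32  ✔
7) b = 19, but 19 is required to differ  ✘
8) b^2 + h^2 = 19^2 + 19^2 = 361 + 361 = 722  ✔
9) a + f = 8 + 20 = 28; 28 ≥ 28  ✔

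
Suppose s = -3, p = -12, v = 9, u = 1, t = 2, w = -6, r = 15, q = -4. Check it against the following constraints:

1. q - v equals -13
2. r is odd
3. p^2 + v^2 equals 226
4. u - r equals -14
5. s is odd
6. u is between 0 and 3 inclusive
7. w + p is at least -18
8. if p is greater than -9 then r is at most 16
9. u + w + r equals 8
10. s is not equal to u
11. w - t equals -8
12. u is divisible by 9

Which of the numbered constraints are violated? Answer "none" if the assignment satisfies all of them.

No — constraints 3, 9, and 12 are not satisfied.

1. q - v = -4 - 9 = -13  ✔
2. r = 15 is odd  ✔
3. p^2 + v^2 = (-12)^2 + 9^2 = 144 + 81 = 225, not 226  ✘
4. u - r = 1 - 15 = -14  ✔
5. s = -3 is odd  ✔
6. u = 1 lies in [0, 3]  ✔
7. w + p = -6 + (-12) = -18; -18 ≥ -18  ✔
8. p = -12, not > -9; antecedent false, conditional vacuously true  ✔
9. u + w + r = 1 + (-6) + 15 = 10, not 8  ✘
10. s = -3, u = 1; distinct  ✔
11. w - t = -6 - 2 = -8  ✔
12. 1 = 9*0 + 1, so 9 does not divide 1  ✘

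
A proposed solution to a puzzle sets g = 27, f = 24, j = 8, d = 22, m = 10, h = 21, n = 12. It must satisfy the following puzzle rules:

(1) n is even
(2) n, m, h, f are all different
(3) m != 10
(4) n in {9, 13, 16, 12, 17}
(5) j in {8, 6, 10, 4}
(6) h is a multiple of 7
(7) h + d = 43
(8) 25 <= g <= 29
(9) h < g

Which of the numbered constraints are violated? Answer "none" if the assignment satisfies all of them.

(1) n = 12 is even — satisfied.
(2) values 12, 10, 21, 24 are pairwise distinct — satisfied.
(3) m = 10, but 10 is required to differ — violated.
(4) n = 12 is in {9, 13, 16, 12, 17} — satisfied.
(5) j = 8 is in {8, 6, 10, 4} — satisfied.
(6) 21 / 7 = 3, so 7 divides 21 — satisfied.
(7) h + d = 21 + 22 = 43 — satisfied.
(8) g = 27 lies in [25, 29] — satisfied.
(9) h = 21, g = 27; 21 < 27 — satisfied.

Violated: 3.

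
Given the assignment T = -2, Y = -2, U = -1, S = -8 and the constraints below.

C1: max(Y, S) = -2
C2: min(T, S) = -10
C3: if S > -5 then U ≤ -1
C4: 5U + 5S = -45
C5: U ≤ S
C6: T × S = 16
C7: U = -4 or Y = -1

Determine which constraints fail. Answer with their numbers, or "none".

Violated: 2, 5, 7.

C1: max(-2, -8) = -2 — satisfied.
C2: min(-2, -8) = -8, not -10 — violated.
C3: S = -8, not > -5; antecedent false, conditional vacuously true — satisfied.
C4: 5U + 5S = 5(-1) + 5(-8) = -45 — satisfied.
C5: U = -1, S = -8; -1 > -8 (want ≤) — violated.
C6: T × S = -2 × (-8) = 16 — satisfied.
C7: U = -1 ≠ -4 and Y = -2 ≠ -1; both disjuncts false — violated.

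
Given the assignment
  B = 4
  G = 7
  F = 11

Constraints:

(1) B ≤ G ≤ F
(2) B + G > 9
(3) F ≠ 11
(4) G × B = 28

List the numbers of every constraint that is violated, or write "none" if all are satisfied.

Constraint 3 is violated.

(1) values 4 ≤ 7 ≤ 11 — satisfied.
(2) B + G = 4 + 7 = 11; 11 > 9 — satisfied.
(3) F = 11, but 11 is required to differ — violated.
(4) G × B = 7 × 4 = 28 — satisfied.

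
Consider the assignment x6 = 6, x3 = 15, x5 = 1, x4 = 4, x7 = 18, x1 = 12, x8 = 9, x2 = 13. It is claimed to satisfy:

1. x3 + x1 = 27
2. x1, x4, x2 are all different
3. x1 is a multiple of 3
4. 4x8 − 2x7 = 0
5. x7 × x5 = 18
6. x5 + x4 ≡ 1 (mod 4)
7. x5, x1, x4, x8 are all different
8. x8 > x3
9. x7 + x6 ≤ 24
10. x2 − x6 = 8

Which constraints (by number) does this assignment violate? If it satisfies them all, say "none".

The assignment fails constraints 8, 10.

1. x3 + x1 = 15 + 12 = 27 — OK.
2. values 12, 4, 13 are pairwise distinct — OK.
3. 12 / 3 = 4, so 3 divides 12 — OK.
4. 4x8 − 2x7 = 4(9) − 2(18) = 0 — OK.
5. x7 × x5 = 18 × 1 = 18 — OK.
6. x5 + x4 = 5; 5 mod 4 = 1 — OK.
7. values 1, 12, 4, 9 are pairwise distinct — OK.
8. x8 = 9, x3 = 15; 9 ≤ 15 (want >) — violated.
9. x7 + x6 = 18 + 6 = 24; 24 ≤ 24 — OK.
10. x2 − x6 = 13 − 6 = 7, not 8 — violated.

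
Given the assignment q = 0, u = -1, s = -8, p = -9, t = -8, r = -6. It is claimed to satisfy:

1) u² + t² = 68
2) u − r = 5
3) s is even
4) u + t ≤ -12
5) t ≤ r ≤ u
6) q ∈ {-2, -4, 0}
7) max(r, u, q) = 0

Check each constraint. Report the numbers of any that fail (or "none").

1) u² + t² = (-1)² + (-8)² = 1 + 64 = 65, not 68  ✘
2) u − r = -1 − (-6) = 5  ✔
3) s = -8 is even  ✔
4) u + t = -1 + (-8) = -9; -9 > -12, bound -12 not met  ✘
5) values -8 ≤ -6 ≤ -1  ✔
6) q = 0 is in {-2, -4, 0}  ✔
7) max(-6, -1, 0) = 0  ✔

No — constraints 1, 4 are not satisfied.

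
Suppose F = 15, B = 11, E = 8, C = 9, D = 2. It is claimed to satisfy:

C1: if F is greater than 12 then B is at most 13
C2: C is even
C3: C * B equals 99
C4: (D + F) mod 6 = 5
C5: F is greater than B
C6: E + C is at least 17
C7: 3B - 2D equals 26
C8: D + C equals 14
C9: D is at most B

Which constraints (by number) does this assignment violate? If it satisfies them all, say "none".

C1: F = 15 > 12, so we need B ≤ 13; B = 11 ≤ 13  OK
C2: C = 9 is odd  FAIL
C3: C * B = 9 * 11 = 99  OK
C4: D + F = 17; 17 mod 6 = 5  OK
C5: F = 15, B = 11; 15 > 11  OK
C6: E + C = 8 + 9 = 17; 17 ≥ 17  OK
C7: 3B - 2D = 3(11) - 2(2) = 29, not 26  FAIL
C8: D + C = 2 + 9 = 11, not 14  FAIL
C9: D = 2, B = 11; 2 ≤ 11  OK

Constraints 2, 7, 8 are violated.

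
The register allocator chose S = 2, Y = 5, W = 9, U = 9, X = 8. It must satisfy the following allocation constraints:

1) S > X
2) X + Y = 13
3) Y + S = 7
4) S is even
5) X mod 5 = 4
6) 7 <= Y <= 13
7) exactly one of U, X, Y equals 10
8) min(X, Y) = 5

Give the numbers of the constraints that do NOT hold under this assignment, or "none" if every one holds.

1) S = 2, X = 8; 2 ≤ 8 (want >) — violated.
2) X + Y = 8 + 5 = 13 — OK.
3) Y + S = 5 + 2 = 7 — OK.
4) S = 2 is even — OK.
5) 8 mod 5 = 3, not 4 — violated.
6) Y = 5 is outside [7, 13] — violated.
7) U=9, X=8, Y=5; 0 of them equal 10, not exactly one — violated.
8) min(8, 5) = 5 — OK.

Constraints 1, 5, 6, 7 are violated.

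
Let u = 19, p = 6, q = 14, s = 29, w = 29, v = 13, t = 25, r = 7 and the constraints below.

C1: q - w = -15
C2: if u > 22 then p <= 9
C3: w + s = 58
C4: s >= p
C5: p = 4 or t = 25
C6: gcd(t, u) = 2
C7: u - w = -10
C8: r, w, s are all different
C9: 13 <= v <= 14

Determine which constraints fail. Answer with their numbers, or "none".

No — constraints 6, 8 are not satisfied.

C1: q - w = 14 - 29 = -15 — satisfied.
C2: u = 19, not > 22; antecedent false, conditional vacuously true — satisfied.
C3: w + s = 29 + 29 = 58 — satisfied.
C4: s = 29, p = 6; 29 ≥ 6 — satisfied.
C5: p = 6 ≠ 4, but t = 25 = 25 (second disjunct) — satisfied.
C6: gcd(25, 19) = 1, not 2 — violated.
C7: u - w = 19 - 29 = -10 — satisfied.
C8: w = s = 29, not all different — violated.
C9: v = 13 lies in [13, 14] — satisfied.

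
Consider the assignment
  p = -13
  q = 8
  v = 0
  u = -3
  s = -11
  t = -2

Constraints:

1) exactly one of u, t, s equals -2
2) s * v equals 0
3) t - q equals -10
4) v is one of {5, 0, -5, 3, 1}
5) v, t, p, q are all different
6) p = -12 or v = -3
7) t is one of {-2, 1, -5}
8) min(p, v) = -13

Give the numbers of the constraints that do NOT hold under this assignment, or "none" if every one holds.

1) u=-3, t=-2, s=-11; 1 of them equals -2 — holds.
2) s * v = -11 * 0 = 0 — holds.
3) t - q = -2 - 8 = -10 — holds.
4) v = 0 is in {5, 0, -5, 3, 1} — holds.
5) values 0, -2, -13, 8 are pairwise distinct — holds.
6) p = -13 ≠ -12 and v = 0 ≠ -3; both disjuncts false — does not hold.
7) t = -2 is in {-2, 1, -5} — holds.
8) min(-13, 0) = -13 — holds.

Violated: 6.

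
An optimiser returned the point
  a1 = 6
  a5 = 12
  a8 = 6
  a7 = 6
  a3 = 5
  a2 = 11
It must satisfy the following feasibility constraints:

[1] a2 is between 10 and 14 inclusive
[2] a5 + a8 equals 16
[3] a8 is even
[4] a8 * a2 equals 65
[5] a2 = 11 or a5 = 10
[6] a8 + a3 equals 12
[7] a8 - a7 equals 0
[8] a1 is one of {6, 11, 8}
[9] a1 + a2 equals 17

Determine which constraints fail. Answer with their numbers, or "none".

[1] a2 = 11 lies in [10, 14] — holds.
[2] a5 + a8 = 12 + 6 = 18, not 16 — fails.
[3] a8 = 6 is even — holds.
[4] a8 * a2 = 6 * 11 = 66, not 65 — fails.
[5] a2 = 11 = 11 (first disjunct) — holds.
[6] a8 + a3 = 6 + 5 = 11, not 12 — fails.
[7] a8 - a7 = 6 - 6 = 0 — holds.
[8] a1 = 6 is in {6, 11, 8} — holds.
[9] a1 + a2 = 6 + 11 = 17 — holds.

Violated: 2, 4, and 6.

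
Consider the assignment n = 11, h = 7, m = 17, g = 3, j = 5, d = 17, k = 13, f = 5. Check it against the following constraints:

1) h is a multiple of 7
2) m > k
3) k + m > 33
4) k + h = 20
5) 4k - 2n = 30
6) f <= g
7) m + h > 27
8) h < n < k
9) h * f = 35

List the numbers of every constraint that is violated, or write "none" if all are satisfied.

The assignment fails constraints 3, 6, 7.

1) 7 / 7 = 1, so 7 divides 7  OK
2) m = 17, k = 13; 17 > 13  OK
3) k + m = 13 + 17 = 30; 30 ≤ 33, bound 33 not met  FAIL
4) k + h = 13 + 7 = 20  OK
5) 4k - 2n = 4(13) - 2(11) = 30  OK
6) f = 5, g = 3; 5 > 3 (want ≤)  FAIL
7) m + h = 17 + 7 = 24; 24 ≤ 27, bound 27 not met  FAIL
8) values 7 < 11 < 13  OK
9) h * f = 7 * 5 = 35  OK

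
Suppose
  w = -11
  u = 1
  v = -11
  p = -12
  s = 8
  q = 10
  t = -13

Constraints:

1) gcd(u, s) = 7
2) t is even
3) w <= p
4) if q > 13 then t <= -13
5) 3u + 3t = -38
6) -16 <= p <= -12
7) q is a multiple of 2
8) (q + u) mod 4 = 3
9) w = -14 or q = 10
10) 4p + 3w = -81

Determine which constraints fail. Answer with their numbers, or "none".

Constraints 1, 2, 3, and 5 are violated.

1) gcd(1, 8) = 1, not 7 — fails.
2) t = -13 is odd — fails.
3) w = -11, p = -12; -11 > -12 (want ≤) — fails.
4) q = 10, not > 13; antecedent false, conditional vacuously true — holds.
5) 3u + 3t = 3(1) + 3(-13) = -36, not -38 — fails.
6) p = -12 lies in [-16, -12] — holds.
7) 10 / 2 = 5, so 2 divides 10 — holds.
8) q + u = 11; 11 mod 4 = 3 — holds.
9) w = -11 ≠ -14, but q = 10 = 10 (second disjunct) — holds.
10) 4p + 3w = 4(-12) + 3(-11) = -81 — holds.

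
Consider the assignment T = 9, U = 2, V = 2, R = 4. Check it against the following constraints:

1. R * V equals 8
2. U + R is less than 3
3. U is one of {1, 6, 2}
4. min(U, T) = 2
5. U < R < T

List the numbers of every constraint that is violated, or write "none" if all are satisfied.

Constraint 2 is violated.

1. R * V = 4 * 2 = 8 — OK.
2. U + R = 2 + 4 = 6; 6 ≥ 3, bound 3 not met — violated.
3. U = 2 is in {1, 6, 2} — OK.
4. min(2, 9) = 2 — OK.
5. values 2 < 4 < 9 — OK.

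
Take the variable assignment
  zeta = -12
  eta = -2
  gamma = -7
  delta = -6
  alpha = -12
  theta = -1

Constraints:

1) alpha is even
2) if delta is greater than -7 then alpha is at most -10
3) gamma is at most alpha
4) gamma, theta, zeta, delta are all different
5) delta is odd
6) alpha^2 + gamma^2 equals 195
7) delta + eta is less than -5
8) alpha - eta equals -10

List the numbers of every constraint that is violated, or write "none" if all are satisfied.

Constraints 3, 5, and 6 are violated.

1) alpha = -12 is even  ✔
2) delta = -6 > -7, so we need alpha ≤ -10; alpha = -12 ≤ -10  ✔
3) gamma = -7, alpha = -12; -7 > -12 (want ≤)  ✘
4) values -7, -1, -12, -6 are pairwise distinct  ✔
5) delta = -6 is even  ✘
6) alpha^2 + gamma^2 = (-12)^2 + (-7)^2 = 144 + 49 = 193, not 195  ✘
7) delta + eta = -6 + (-2) = -8; -8 < -5  ✔
8) alpha - eta = -12 - (-2) = -10  ✔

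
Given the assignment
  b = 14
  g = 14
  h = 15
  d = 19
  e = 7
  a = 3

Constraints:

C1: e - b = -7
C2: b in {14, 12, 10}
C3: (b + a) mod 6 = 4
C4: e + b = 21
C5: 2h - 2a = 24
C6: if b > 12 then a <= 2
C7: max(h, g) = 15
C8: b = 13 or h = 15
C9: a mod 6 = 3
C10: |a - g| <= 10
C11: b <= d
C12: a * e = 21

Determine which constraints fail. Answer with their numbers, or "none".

C1: e - b = 7 - 14 = -7 — holds.
C2: b = 14 is in {14, 12, 10} — holds.
C3: b + a = 17; 17 mod 6 = 5, not 4 — does not hold.
C4: e + b = 7 + 14 = 21 — holds.
C5: 2h - 2a = 2(15) - 2(3) = 24 — holds.
C6: b = 14 > 12, so we need a ≤ 2; but a = 3 > 2 — does not hold.
C7: max(15, 14) = 15 — holds.
C8: b = 14 ≠ 13, but h = 15 = 15 (second disjunct) — holds.
C9: 3 mod 6 = 3 — holds.
C10: |3 - 14| = 11; 11 > 10, exceeds bound 10 — does not hold.
C11: b = 14, d = 19; 14 ≤ 19 — holds.
C12: a * e = 3 * 7 = 21 — holds.

No — constraints 3, 6, and 10 are not satisfied.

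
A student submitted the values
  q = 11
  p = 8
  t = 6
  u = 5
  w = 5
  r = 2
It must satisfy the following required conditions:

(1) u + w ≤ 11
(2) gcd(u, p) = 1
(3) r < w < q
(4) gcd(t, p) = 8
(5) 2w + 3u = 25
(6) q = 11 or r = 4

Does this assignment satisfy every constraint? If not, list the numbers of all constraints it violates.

(1) u + w = 5 + 5 = 10; 10 ≤ 11  true
(2) gcd(5, 8) = 1  true
(3) values 2 < 5 < 11  true
(4) gcd(6, 8) = 2, not 8  false
(5) 2w + 3u = 2(5) + 3(5) = 25  true
(6) q = 11 = 11 (first disjunct)  true

Violated: 4.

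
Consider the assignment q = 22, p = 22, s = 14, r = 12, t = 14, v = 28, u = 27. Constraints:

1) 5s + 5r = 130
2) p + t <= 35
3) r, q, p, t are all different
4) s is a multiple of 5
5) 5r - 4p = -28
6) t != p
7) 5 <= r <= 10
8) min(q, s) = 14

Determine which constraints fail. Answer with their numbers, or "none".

1) 5s + 5r = 5(14) + 5(12) = 130  ✔
2) p + t = 22 + 14 = 36; 36 > 35, bound 35 not met  ✘
3) q = p = 22, not all different  ✘
4) 14 = 5*2 + 4, so 5 does not divide 14  ✘
5) 5r - 4p = 5(12) - 4(22) = -28  ✔
6) t = 14, p = 22; distinct  ✔
7) r = 12 is outside [5, 10]  ✘
8) min(22, 14) = 14  ✔

Constraints 2, 3, 4, and 7 are violated.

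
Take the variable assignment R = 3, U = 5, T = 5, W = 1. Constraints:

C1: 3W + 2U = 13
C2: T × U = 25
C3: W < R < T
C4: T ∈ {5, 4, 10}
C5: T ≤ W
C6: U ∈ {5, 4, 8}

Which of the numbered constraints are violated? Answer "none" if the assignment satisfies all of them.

Constraint 5 is violated.

C1: 3W + 2U = 3(1) + 2(5) = 13 — holds.
C2: T × U = 5 × 5 = 25 — holds.
C3: values 1 < 3 < 5 — holds.
C4: T = 5 is in {5, 4, 10} — holds.
C5: T = 5, W = 1; 5 > 1 (want ≤) — does not hold.
C6: U = 5 is in {5, 4, 8} — holds.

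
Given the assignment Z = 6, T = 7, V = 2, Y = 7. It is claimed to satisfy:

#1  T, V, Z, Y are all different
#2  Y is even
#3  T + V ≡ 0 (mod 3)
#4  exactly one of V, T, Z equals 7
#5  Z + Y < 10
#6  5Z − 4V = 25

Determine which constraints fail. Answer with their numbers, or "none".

No — constraints 1, 2, 5, and 6 are not satisfied.

#1 T = Y = 7, not all different — violated.
#2 Y = 7 is odd — violated.
#3 T + V = 9; 9 mod 3 = 0 — OK.
#4 V=2, T=7, Z=6; 1 of them equals 7 — OK.
#5 Z + Y = 6 + 7 = 13; 13 ≥ 10, bound 10 not met — violated.
#6 5Z − 4V = 5(6) − 4(2) = 22, not 25 — violated.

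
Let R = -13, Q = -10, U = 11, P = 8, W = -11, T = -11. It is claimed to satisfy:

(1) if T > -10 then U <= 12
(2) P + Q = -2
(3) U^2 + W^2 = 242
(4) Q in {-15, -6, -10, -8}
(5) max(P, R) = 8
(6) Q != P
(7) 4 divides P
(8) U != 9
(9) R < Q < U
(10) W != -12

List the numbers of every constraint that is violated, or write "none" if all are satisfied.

None — every constraint holds.

(1) T = -11, not > -10; antecedent false, conditional vacuously true  true
(2) P + Q = 8 + (-10) = -2  true
(3) U^2 + W^2 = 11^2 + (-11)^2 = 121 + 121 = 242  true
(4) Q = -10 is in {-15, -6, -10, -8}  true
(5) max(8, -13) = 8  true
(6) Q = -10, P = 8; distinct  true
(7) 8 / 4 = 2, so 4 divides 8  true
(8) U = 11, and 11 ≠ 9  true
(9) values -13 < -10 < 11  true
(10) W = -11, and -11 ≠ -12  true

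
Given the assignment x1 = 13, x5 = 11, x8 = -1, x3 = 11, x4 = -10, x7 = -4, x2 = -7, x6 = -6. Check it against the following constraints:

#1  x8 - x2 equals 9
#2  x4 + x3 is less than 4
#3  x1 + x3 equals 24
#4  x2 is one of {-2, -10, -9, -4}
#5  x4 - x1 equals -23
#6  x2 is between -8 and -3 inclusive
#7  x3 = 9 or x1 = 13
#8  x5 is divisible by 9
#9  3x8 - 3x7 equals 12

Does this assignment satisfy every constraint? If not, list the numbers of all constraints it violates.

Violated: 1, 4, 8, and 9.

#1 x8 - x2 = -1 - (-7) = 6, not 9  fails
#2 x4 + x3 = -10 + 11 = 1; 1 < 4  holds
#3 x1 + x3 = 13 + 11 = 24  holds
#4 x2 = -7 is not in {-2, -10, -9, -4}  fails
#5 x4 - x1 = -10 - 13 = -23  holds
#6 x2 = -7 lies in [-8, -3]  holds
#7 x3 = 11 ≠ 9, but x1 = 13 = 13 (second disjunct)  holds
#8 11 = 9*1 + 2, so 9 does not divide 11  fails
#9 3x8 - 3x7 = 3(-1) - 3(-4) = 9, not 12  fails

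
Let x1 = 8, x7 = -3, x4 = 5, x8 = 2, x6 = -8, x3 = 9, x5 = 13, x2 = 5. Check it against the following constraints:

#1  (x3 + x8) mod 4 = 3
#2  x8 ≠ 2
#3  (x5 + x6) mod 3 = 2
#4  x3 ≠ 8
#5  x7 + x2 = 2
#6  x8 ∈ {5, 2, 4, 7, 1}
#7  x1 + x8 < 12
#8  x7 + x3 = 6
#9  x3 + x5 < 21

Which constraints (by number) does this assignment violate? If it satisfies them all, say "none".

Violated: 2, 9.

#1 x3 + x8 = 11; 11 mod 4 = 3 — satisfied.
#2 x8 = 2, but 2 is required to differ — violated.
#3 x5 + x6 = 5; 5 mod 3 = 2 — satisfied.
#4 x3 = 9, and 9 ≠ 8 — satisfied.
#5 x7 + x2 = -3 + 5 = 2 — satisfied.
#6 x8 = 2 is in {5, 2, 4, 7, 1} — satisfied.
#7 x1 + x8 = 8 + 2 = 10; 10 < 12 — satisfied.
#8 x7 + x3 = -3 + 9 = 6 — satisfied.
#9 x3 + x5 = 9 + 13 = 22; 22 ≥ 21, bound 21 not met — violated.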